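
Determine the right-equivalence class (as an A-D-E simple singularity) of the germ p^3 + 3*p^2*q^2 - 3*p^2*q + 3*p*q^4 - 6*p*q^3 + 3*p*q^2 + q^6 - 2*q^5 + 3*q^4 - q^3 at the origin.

E8

The Hessian of f at 0 is [[0, 0], [0, 0]] with rank 0, so corank 2. A Groebner basis of the Jacobian ideal J(f) in C{p,q} is {q^4, p^3 - 3*p^2*q - 3*p^2/2 + 3*p*q + 2*q^3 - 3*q^2/2, p^2/2 + p*q^2 - p*q - q^3 + q^2/2}; counting standard monomials gives mu = 8. Corank 2; j^3 = (p - q)^3 is a perfect cube, so E-series; the 5-jet and mu = 8 give E_8.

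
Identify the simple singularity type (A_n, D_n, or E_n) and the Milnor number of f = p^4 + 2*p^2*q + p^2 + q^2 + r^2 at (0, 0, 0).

Type A_{1}, Milnor number mu = 1.

The Hessian of f at 0 has rank 3. Corank 0: nondegenerate Morse point, so A_1.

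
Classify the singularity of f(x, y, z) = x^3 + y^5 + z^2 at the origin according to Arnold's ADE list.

E_{8}

The Hessian of f at 0 has rank 1. Corank 2; j^3 = x^3 is a perfect cube, so E-series; the 5-jet and mu = 8 give E_8.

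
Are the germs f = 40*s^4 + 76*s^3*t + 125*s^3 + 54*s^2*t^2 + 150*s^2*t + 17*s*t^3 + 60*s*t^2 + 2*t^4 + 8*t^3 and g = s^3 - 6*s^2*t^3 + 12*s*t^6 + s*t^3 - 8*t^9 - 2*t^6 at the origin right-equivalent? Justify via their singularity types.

Yes.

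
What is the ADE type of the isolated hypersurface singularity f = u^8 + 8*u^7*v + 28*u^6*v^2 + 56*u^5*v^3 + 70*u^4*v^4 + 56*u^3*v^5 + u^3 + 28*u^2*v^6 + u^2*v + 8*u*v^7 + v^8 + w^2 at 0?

D9

The Hessian of f at 0 has rank 1. Corank 2; j^3 = u^2*(u + v) has shape L^2 M (L != M), so D-series; mu = 9 gives D_9.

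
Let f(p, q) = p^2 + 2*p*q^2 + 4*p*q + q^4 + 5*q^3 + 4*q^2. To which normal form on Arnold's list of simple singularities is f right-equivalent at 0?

A2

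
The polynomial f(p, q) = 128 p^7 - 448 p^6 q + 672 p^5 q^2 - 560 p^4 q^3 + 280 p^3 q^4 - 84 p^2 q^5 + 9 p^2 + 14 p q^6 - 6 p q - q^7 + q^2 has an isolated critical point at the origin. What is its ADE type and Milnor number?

Type A6, Milnor number mu = 6.

The Hessian of f at 0 has rank 1. Corank 1: A-series; mu = 6 gives A_6.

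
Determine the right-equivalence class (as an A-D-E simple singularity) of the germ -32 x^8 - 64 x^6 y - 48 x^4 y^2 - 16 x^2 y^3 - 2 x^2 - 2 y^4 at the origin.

The Hessian of f at 0 is [[-4, 0], [0, 0]] with rank 1, so corank 1. A Groebner basis of the Jacobian ideal J(f) in C{x,y} is {y^3, x}; counting standard monomials gives mu = 3. Corank 1: A-series; mu = 3 gives A_3.

A_{3}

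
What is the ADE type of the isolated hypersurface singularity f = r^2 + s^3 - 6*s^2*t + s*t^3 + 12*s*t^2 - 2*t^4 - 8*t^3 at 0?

The Hessian of f at 0 has rank 1. Corank 2; j^3 = (s - 2*t)^3 is a perfect cube, so E-series; the 4-jet and mu = 7 give E_7.

E7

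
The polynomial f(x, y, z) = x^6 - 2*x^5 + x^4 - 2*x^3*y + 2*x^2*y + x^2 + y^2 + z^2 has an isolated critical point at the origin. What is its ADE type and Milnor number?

The Hessian of f at 0 has rank 3. Corank 0: nondegenerate Morse point, so A_1.

Type A_{1}, Milnor number mu = 1.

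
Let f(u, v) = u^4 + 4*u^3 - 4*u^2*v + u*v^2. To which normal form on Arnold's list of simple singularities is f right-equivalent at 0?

The Hessian of f at 0 has rank 0. Corank 2; j^3 = u*(2*u - v)^2 has shape L^2 M (L != M), so D-series; mu = 5 gives D_5.

D_{5}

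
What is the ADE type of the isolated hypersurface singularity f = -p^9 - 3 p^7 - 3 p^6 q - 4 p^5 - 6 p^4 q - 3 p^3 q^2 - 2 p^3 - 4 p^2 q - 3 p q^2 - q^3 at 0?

D_4

The Hessian of f at 0 is [[0, 0], [0, 0]] with rank 0, so corank 2. A Groebner basis of the Jacobian ideal J(f) in C{p,q} is {q^3, p^2 - 3*q^2/2, p*q + 3*q^2/2}; counting standard monomials gives mu = 4. Corank 2; j^3 = -(p + q)*(2*p^2 + 2*p*q + q^2) splits into three distinct lines over C (the quadratic factor has nonzero discriminant), so D_4.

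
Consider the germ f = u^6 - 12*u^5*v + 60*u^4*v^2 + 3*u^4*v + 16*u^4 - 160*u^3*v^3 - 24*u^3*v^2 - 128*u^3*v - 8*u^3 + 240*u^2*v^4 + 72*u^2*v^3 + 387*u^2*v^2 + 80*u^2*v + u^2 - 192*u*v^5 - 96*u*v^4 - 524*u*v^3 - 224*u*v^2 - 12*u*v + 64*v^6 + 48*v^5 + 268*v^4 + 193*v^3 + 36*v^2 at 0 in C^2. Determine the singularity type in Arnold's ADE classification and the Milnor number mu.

The Hessian of f at 0 is [[2, -12], [-12, 72]] with rank 1, so corank 1. A Groebner basis of the Jacobian ideal J(f) in C{u,v} is {v^2, u - 6*v}; counting standard monomials gives mu = 2. Corank 1: A-series; mu = 2 gives A_2.

Type A_{2}, Milnor number mu = 2.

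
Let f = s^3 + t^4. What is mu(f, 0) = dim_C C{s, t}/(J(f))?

The Hessian of f at 0 has rank 0. Corank 2; j^3 = s^3 is a perfect cube, so E-series; the 4-jet and mu = 6 give E_6.

6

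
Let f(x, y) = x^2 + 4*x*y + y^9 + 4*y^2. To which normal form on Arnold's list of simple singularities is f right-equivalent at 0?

A_8

The Hessian of f at 0 has rank 1. Corank 1: A-series; mu = 8 gives A_8.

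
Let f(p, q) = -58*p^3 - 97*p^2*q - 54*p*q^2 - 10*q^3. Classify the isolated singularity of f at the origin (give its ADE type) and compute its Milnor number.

The Hessian of f at 0 has rank 0. Corank 2; j^3 = -(2*p + q)*(29*p^2 + 34*p*q + 10*q^2) splits into three distinct lines over C (the quadratic factor has nonzero discriminant), so D_4.

Type D4, Milnor number mu = 4.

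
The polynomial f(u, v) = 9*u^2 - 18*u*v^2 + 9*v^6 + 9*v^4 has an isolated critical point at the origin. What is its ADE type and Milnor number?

The Hessian of f at 0 has rank 1. Corank 1: A-series; mu = 5 gives A_5.

Type A_{5}, Milnor number mu = 5.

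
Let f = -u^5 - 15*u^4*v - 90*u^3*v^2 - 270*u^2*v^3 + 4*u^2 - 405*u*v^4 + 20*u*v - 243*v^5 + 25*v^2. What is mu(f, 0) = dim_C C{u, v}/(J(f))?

The Hessian of f at 0 is [[8, 20], [20, 50]] with rank 1, so corank 1. A Groebner basis of the Jacobian ideal J(f) in C{u,v} is {v^4, u + 5*v/2}; counting standard monomials gives mu = 4. Corank 1: A-series; mu = 4 gives A_4.

4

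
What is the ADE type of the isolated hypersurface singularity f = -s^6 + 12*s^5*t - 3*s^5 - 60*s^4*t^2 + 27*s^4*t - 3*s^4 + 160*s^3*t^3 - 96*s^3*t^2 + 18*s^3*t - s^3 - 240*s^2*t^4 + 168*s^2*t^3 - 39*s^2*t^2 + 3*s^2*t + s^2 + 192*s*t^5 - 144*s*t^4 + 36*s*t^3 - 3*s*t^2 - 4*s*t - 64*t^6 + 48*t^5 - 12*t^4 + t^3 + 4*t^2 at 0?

A2

The Hessian of f at 0 has rank 1. Corank 1: A-series; mu = 2 gives A_2.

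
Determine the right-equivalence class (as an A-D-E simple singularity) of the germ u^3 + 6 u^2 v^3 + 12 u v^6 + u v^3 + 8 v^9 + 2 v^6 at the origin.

E7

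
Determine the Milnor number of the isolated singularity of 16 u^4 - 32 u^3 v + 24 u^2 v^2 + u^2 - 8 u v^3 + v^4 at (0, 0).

3

The Hessian of f at 0 is [[2, 0], [0, 0]] with rank 1, so corank 1. A Groebner basis of the Jacobian ideal J(f) in C{u,v} is {v^3, u}; counting standard monomials gives mu = 3. Corank 1: A-series; mu = 3 gives A_3.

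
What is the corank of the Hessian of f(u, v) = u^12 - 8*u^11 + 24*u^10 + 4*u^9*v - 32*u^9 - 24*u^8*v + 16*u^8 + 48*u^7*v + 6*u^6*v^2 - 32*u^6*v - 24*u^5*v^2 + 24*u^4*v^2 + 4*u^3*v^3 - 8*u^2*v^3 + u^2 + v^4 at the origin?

1

The Hessian at 0 is [[2, 0], [0, 0]] of rank 1; hence corank 1.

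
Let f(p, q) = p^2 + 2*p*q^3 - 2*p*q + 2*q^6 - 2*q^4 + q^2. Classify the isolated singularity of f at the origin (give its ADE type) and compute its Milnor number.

Type A_5, Milnor number mu = 5.

The Hessian of f at 0 is [[2, -2], [-2, 2]] with rank 1, so corank 1. A Groebner basis of the Jacobian ideal J(f) in C{p,q} is {p*q^2 + p - q, p + q^3 - q, p^2 - 2*p*q + q^2}; counting standard monomials gives mu = 5. Corank 1: A-series; mu = 5 gives A_5.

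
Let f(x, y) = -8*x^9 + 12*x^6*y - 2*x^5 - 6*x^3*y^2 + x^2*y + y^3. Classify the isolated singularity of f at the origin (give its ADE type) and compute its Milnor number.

Type D4, Milnor number mu = 4.

The Hessian of f at 0 has rank 0. Corank 2; j^3 = y*(x^2 + y^2) splits into three distinct lines over C (the quadratic factor has nonzero discriminant), so D_4.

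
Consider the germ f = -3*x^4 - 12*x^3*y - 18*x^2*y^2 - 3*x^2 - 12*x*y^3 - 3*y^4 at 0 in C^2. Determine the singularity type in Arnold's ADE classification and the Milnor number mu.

The Hessian of f at 0 has rank 1. Corank 1: A-series; mu = 3 gives A_3.

Type A3, Milnor number mu = 3.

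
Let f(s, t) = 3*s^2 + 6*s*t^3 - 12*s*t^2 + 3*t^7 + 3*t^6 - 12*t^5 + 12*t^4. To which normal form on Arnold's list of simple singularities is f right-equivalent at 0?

A_6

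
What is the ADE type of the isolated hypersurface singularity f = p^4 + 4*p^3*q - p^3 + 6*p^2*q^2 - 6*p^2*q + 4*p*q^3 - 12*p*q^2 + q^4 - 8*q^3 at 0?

E6

The Hessian of f at 0 has rank 0. Corank 2; j^3 = -(p + 2*q)^3 is a perfect cube, so E-series; the 4-jet and mu = 6 give E_6.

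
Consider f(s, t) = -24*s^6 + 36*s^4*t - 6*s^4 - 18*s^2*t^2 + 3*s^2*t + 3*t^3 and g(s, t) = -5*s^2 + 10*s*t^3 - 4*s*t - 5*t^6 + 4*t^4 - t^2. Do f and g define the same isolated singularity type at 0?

No.

The Hessian of f at 0 has rank 0. Corank 2; j^3 = 3*t*(s^2 + t^2) splits into three distinct lines over C (the quadratic factor has nonzero discriminant), so D_4. The Hessian of g at 0 has rank 2. Corank 0: nondegenerate Morse point, so A_1. f is D_4 but g is A_1, hence not right-equivalent.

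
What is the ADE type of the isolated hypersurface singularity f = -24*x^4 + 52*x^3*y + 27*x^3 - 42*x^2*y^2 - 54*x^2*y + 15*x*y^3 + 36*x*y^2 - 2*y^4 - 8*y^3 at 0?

E7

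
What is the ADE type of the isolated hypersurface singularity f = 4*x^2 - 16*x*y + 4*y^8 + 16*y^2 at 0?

The Hessian of f at 0 has rank 1. Corank 1: A-series; mu = 7 gives A_7.

A7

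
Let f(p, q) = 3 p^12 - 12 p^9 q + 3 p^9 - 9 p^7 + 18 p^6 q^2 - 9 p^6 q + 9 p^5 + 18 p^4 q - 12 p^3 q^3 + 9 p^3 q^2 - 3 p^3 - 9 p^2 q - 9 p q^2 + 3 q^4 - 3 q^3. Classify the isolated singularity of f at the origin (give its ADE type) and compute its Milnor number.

The Hessian of f at 0 has rank 0. Corank 2; j^3 = -3*(p + q)^3 is a perfect cube, so E-series; the 4-jet and mu = 6 give E_6.

Type E_{6}, Milnor number mu = 6.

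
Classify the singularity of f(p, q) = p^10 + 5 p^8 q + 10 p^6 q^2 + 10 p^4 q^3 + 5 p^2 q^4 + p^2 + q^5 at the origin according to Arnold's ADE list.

A4

The Hessian of f at 0 is [[2, 0], [0, 0]] with rank 1, so corank 1. A Groebner basis of the Jacobian ideal J(f) in C{p,q} is {q^4, p}; counting standard monomials gives mu = 4. Corank 1: A-series; mu = 4 gives A_4.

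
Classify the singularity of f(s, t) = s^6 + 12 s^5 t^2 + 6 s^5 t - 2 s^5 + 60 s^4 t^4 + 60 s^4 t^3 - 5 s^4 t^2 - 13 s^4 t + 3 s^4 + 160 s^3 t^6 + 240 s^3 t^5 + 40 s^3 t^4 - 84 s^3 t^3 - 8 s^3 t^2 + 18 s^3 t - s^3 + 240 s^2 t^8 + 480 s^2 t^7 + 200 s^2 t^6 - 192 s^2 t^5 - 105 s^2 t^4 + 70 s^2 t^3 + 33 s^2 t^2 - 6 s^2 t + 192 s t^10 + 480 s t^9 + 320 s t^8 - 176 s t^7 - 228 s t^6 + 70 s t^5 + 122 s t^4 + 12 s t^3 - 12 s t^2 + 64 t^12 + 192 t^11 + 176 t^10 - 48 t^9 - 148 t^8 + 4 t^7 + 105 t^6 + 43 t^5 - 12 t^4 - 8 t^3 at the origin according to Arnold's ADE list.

E8

The Hessian of f at 0 is [[0, 0], [0, 0]] with rank 0, so corank 2. A Groebner basis of the Jacobian ideal J(f) in C{s,t} is {-7*s^2/8 + s*t^3 - 7*s*t^2/4 - 7*s*t/2 - 7*t^3/2 - 7*t^2/2, s^2/2 + s*t^2 + 2*s*t + t^4 + 2*t^3 + 2*t^2, s^3 + 3*s^2/2 - 9*s*t^2 + 6*s*t - 10*t^3 + 6*t^2, s^2*t - s^2/4 + 7*s*t^2/2 - s*t + 3*t^3 - t^2}; counting standard monomials gives mu = 8. Corank 2; j^3 = -(s + 2*t)^3 is a perfect cube, so E-series; the 5-jet and mu = 8 give E_8.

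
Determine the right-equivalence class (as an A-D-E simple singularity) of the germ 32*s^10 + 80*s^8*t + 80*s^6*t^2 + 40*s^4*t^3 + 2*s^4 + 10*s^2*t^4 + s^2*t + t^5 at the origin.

D_{6}

The Hessian of f at 0 has rank 0. Corank 2; j^3 = s^2*t has shape L^2 M (L != M), so D-series; mu = 6 gives D_6.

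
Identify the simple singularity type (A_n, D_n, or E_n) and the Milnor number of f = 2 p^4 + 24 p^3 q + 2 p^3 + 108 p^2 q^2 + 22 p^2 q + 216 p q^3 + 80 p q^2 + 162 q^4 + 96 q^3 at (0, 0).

Type D5, Milnor number mu = 5.

The Hessian of f at 0 is [[0, 0], [0, 0]] with rank 0, so corank 2. A Groebner basis of the Jacobian ideal J(f) in C{p,q} is {p*q^2 + p*q + 4*q^2, -p*q/4 + q^3 - q^2, p^2 + 7*p*q + 12*q^2}; counting standard monomials gives mu = 5. Corank 2; j^3 = 2*(p + 3*q)*(p + 4*q)^2 has shape L^2 M (L != M), so D-series; mu = 5 gives D_5.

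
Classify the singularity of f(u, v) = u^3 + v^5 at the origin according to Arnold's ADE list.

The Hessian of f at 0 has rank 0. Corank 2; j^3 = u^3 is a perfect cube, so E-series; the 5-jet and mu = 8 give E_8.

E_{8}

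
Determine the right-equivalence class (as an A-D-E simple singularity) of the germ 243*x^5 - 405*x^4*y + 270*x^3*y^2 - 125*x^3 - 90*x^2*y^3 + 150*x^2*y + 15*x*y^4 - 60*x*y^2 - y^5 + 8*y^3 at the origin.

E_8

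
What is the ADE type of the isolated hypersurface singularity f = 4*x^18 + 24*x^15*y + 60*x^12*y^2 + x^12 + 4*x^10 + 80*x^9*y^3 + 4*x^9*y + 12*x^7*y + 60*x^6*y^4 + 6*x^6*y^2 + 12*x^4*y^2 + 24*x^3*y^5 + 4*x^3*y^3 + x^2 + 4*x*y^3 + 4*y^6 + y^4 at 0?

The Hessian of f at 0 has rank 1. Corank 1: A-series; mu = 3 gives A_3.

A_3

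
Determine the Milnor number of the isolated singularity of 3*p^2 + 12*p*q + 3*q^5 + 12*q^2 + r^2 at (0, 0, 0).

4

The Hessian of f at 0 has rank 2. Corank 1: A-series; mu = 4 gives A_4.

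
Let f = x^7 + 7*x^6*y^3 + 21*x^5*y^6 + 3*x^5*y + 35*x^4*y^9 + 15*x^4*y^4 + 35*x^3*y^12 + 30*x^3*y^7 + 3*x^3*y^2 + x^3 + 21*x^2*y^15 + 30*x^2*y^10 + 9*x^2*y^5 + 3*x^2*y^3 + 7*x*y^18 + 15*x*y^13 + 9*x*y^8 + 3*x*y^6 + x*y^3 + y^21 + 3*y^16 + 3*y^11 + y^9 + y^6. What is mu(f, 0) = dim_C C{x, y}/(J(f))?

The Hessian of f at 0 has rank 0. Corank 2; j^3 = x^3 is a perfect cube, so E-series; the 4-jet and mu = 7 give E_7.

7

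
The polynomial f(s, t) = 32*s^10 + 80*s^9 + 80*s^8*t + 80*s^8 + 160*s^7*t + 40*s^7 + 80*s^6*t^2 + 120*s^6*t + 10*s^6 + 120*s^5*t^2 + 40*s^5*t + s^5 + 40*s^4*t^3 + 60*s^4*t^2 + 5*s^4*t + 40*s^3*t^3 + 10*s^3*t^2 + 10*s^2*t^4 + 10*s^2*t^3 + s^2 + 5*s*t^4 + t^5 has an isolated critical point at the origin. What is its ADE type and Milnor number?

Type A_{4}, Milnor number mu = 4.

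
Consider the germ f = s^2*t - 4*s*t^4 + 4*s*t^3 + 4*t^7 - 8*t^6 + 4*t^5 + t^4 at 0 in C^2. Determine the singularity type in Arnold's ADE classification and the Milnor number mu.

Type D_{5}, Milnor number mu = 5.

The Hessian of f at 0 is [[0, 0], [0, 0]] with rank 0, so corank 2. A Groebner basis of the Jacobian ideal J(f) in C{s,t} is {s*t^2, s*t/2 + t^3, s^2 - 2*s*t}; counting standard monomials gives mu = 5. Corank 2; j^3 = s^2*t has shape L^2 M (L != M), so D-series; mu = 5 gives D_5.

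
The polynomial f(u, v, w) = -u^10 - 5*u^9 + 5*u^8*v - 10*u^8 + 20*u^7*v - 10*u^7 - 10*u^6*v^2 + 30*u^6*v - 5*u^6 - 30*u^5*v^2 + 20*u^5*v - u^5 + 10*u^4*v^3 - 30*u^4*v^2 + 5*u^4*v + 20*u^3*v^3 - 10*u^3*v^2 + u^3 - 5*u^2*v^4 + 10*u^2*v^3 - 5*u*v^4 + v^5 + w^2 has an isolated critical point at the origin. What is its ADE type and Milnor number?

Type E_8, Milnor number mu = 8.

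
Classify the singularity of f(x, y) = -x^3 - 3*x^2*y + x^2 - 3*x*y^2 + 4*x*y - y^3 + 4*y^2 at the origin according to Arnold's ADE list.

The Hessian of f at 0 has rank 1. Corank 1: A-series; mu = 2 gives A_2.

A2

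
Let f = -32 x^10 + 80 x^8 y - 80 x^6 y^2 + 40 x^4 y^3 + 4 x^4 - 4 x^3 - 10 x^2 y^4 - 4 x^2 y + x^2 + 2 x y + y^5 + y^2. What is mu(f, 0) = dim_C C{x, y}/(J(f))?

4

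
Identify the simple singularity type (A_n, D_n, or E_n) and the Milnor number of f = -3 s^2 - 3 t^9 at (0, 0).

The Hessian of f at 0 has rank 1. Corank 1: A-series; mu = 8 gives A_8.

Type A_8, Milnor number mu = 8.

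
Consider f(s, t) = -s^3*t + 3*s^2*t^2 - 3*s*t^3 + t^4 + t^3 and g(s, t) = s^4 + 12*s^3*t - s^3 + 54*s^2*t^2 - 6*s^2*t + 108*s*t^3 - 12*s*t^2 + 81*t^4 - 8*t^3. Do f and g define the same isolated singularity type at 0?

No.

The Hessian of f at 0 has rank 0. Corank 2; j^3 = t^3 is a perfect cube, so E-series; the 4-jet and mu = 7 give E_7. The Hessian of g at 0 has rank 0. Corank 2; j^3 = -(s + 2*t)^3 is a perfect cube, so E-series; the 4-jet and mu = 6 give E_6. f is E_7 but g is E_6, hence not right-equivalent.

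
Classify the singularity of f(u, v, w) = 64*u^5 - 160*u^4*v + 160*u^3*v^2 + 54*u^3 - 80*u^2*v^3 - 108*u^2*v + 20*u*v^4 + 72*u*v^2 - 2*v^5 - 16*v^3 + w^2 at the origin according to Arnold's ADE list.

E8

The Hessian of f at 0 has rank 1. Corank 2; j^3 = 2*(3*u - 2*v)^3 is a perfect cube, so E-series; the 5-jet and mu = 8 give E_8.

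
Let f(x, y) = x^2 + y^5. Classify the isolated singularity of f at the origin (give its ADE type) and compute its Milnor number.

Type A4, Milnor number mu = 4.

The Hessian of f at 0 has rank 1. Corank 1: A-series; mu = 4 gives A_4.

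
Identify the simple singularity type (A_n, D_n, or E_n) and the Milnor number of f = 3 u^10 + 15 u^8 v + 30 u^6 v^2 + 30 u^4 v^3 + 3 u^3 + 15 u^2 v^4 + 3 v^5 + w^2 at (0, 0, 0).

Type E_{8}, Milnor number mu = 8.

The Hessian of f at 0 has rank 1. Corank 2; j^3 = 3*u^3 is a perfect cube, so E-series; the 5-jet and mu = 8 give E_8.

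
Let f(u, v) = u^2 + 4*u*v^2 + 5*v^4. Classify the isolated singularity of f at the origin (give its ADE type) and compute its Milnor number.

Type A_{3}, Milnor number mu = 3.

The Hessian of f at 0 is [[2, 0], [0, 0]] with rank 1, so corank 1. A Groebner basis of the Jacobian ideal J(f) in C{u,v} is {u^2, u*v, u/2 + v^2}; counting standard monomials gives mu = 3. Corank 1: A-series; mu = 3 gives A_3.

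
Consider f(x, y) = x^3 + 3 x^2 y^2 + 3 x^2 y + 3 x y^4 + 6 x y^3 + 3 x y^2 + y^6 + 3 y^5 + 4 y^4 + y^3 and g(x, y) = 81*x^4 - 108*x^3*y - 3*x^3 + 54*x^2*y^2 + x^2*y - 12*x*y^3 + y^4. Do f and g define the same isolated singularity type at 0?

No.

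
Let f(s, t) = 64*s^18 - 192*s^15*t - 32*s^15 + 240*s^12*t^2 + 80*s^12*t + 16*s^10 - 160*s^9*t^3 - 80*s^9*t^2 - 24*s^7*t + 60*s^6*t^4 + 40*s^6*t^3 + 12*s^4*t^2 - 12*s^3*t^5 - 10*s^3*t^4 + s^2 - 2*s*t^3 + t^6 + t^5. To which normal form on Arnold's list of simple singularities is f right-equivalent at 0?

A_{4}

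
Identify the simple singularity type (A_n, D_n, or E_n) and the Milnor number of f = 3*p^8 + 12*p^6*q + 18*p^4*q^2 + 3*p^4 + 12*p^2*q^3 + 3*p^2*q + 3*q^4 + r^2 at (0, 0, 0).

Type D_{5}, Milnor number mu = 5.

The Hessian of f at 0 is [[0, 0, 0], [0, 0, 0], [0, 0, 2]] with rank 1, so corank 2. A Groebner basis of the Jacobian ideal J(f) in C{p,q,r} is {p^3, p^2/4 + q^3, p*q, r}; counting standard monomials gives mu = 5. Corank 2; j^3 = 3*p^2*q has shape L^2 M (L != M), so D-series; mu = 5 gives D_5.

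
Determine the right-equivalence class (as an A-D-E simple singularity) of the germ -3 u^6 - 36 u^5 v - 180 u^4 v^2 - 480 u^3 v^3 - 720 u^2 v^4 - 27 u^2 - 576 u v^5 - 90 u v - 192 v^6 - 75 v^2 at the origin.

A_{5}

The Hessian of f at 0 has rank 1. Corank 1: A-series; mu = 5 gives A_5.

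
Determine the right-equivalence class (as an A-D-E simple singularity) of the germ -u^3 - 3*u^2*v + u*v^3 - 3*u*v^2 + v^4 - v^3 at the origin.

The Hessian of f at 0 has rank 0. Corank 2; j^3 = -(u + v)^3 is a perfect cube, so E-series; the 4-jet and mu = 7 give E_7.

E_7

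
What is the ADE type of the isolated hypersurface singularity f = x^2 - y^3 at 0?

A2

The Hessian of f at 0 has rank 1. Corank 1: A-series; mu = 2 gives A_2.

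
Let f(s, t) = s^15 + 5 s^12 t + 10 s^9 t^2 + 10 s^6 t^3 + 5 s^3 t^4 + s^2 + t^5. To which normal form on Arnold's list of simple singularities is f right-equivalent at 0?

A_{4}

The Hessian of f at 0 has rank 1. Corank 1: A-series; mu = 4 gives A_4.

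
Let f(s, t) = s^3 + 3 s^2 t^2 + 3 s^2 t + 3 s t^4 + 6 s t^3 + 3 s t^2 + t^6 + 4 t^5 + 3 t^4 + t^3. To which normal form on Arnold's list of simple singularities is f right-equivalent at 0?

E_{8}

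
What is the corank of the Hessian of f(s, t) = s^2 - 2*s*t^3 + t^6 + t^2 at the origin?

0

Hessian at 0 has rank 2.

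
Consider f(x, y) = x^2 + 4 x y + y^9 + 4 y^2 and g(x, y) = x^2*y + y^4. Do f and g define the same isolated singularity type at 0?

No.

The Hessian of f at 0 has rank 1. Corank 1: A-series; mu = 8 gives A_8. The Hessian of g at 0 has rank 0. Corank 2; j^3 = x^2*y has shape L^2 M (L != M), so D-series; mu = 5 gives D_5. f is A_8 but g is D_5, hence not right-equivalent.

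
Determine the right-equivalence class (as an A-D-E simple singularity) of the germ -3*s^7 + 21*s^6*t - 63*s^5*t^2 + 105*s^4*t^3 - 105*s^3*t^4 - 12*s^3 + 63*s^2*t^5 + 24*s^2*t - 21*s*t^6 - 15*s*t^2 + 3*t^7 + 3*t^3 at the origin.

The Hessian of f at 0 has rank 0. Corank 2; j^3 = -3*(s - t)*(2*s - t)^2 has shape L^2 M (L != M), so D-series; mu = 8 gives D_8.

D_8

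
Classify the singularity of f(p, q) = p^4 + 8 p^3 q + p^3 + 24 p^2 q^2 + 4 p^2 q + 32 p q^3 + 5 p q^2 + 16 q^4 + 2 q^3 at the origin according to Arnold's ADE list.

The Hessian of f at 0 has rank 0. Corank 2; j^3 = (p + q)^2*(p + 2*q) has shape L^2 M (L != M), so D-series; mu = 5 gives D_5.

D_5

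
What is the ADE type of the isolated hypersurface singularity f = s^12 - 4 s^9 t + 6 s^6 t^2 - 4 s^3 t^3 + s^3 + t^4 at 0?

The Hessian of f at 0 has rank 0. Corank 2; j^3 = s^3 is a perfect cube, so E-series; the 4-jet and mu = 6 give E_6.

E6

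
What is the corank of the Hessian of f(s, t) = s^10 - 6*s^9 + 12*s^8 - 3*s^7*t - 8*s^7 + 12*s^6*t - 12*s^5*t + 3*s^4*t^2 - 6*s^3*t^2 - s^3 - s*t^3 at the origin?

Hessian at 0 has rank 0.

2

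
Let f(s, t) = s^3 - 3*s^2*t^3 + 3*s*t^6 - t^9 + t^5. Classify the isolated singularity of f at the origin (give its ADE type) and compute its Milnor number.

The Hessian of f at 0 is [[0, 0], [0, 0]] with rank 0, so corank 2. A Groebner basis of the Jacobian ideal J(f) in C{s,t} is {-s^2/2 + s*t^3, t^4, s^3, s^2*t}; counting standard monomials gives mu = 8. Corank 2; j^3 = s^3 is a perfect cube, so E-series; the 5-jet and mu = 8 give E_8.

Type E8, Milnor number mu = 8.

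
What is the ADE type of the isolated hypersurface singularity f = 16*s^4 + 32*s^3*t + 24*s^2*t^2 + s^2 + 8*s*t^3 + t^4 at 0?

The Hessian of f at 0 is [[2, 0], [0, 0]] with rank 1, so corank 1. A Groebner basis of the Jacobian ideal J(f) in C{s,t} is {t^3, s}; counting standard monomials gives mu = 3. Corank 1: A-series; mu = 3 gives A_3.

A_3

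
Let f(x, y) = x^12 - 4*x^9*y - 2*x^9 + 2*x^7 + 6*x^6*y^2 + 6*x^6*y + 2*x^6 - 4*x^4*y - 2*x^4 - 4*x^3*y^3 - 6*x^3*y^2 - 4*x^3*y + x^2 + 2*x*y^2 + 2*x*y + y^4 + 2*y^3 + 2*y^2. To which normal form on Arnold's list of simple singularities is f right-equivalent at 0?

A1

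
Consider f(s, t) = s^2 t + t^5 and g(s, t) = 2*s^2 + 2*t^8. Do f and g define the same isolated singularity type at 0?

The Hessian of f at 0 has rank 0. Corank 2; j^3 = s^2*t has shape L^2 M (L != M), so D-series; mu = 6 gives D_6. The Hessian of g at 0 has rank 1. Corank 1: A-series; mu = 7 gives A_7. f is D_6 but g is A_7, hence not right-equivalent.

No.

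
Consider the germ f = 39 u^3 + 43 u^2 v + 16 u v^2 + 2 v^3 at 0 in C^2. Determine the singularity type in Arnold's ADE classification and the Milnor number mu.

The Hessian of f at 0 has rank 0. Corank 2; j^3 = (3*u + v)*(13*u^2 + 10*u*v + 2*v^2) splits into three distinct lines over C (the quadratic factor has nonzero discriminant), so D_4.

Type D_4, Milnor number mu = 4.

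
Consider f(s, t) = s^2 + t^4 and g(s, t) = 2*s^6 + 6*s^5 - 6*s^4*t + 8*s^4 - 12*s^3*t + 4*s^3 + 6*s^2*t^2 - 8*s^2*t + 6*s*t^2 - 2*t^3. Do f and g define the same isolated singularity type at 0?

No.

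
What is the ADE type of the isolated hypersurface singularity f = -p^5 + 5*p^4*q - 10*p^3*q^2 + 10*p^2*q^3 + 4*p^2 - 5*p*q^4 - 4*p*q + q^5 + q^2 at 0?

A_{4}

The Hessian of f at 0 has rank 1. Corank 1: A-series; mu = 4 gives A_4.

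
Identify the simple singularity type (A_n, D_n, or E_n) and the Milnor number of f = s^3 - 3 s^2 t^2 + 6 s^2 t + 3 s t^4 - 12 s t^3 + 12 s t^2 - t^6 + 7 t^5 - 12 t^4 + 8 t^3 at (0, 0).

Type E_{8}, Milnor number mu = 8.

The Hessian of f at 0 has rank 0. Corank 2; j^3 = (s + 2*t)^3 is a perfect cube, so E-series; the 5-jet and mu = 8 give E_8.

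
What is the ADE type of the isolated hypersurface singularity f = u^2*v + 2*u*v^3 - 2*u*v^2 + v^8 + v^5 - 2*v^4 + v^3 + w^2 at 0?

D9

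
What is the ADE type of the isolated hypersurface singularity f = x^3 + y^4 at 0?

The Hessian of f at 0 is [[0, 0], [0, 0]] with rank 0, so corank 2. A Groebner basis of the Jacobian ideal J(f) in C{x,y} is {y^3, x^2}; counting standard monomials gives mu = 6. Corank 2; j^3 = x^3 is a perfect cube, so E-series; the 4-jet and mu = 6 give E_6.

E6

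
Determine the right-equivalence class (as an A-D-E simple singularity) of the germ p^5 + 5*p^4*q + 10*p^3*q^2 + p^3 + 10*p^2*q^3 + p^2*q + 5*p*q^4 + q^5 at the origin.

The Hessian of f at 0 has rank 0. Corank 2; j^3 = p^2*(p + q) has shape L^2 M (L != M), so D-series; mu = 6 gives D_6.

D_{6}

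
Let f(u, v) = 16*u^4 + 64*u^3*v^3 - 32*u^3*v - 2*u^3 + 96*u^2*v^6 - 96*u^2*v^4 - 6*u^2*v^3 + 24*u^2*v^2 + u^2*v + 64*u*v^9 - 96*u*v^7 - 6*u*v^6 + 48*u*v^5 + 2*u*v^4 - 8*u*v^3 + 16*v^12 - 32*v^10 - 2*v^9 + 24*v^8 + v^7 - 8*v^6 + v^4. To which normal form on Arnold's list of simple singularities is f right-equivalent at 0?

D_{5}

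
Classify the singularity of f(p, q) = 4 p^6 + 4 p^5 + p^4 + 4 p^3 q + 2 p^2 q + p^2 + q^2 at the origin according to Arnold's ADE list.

A1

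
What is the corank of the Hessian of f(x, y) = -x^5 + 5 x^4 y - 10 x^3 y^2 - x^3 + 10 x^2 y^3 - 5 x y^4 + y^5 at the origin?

The Hessian at 0 is [[0, 0], [0, 0]] of rank 0; hence corank 2.

2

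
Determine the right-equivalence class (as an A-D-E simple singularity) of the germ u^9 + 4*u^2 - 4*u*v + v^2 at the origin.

A_8

The Hessian of f at 0 is [[8, -4], [-4, 2]] with rank 1, so corank 1. A Groebner basis of the Jacobian ideal J(f) in C{u,v} is {v^8, u - v/2}; counting standard monomials gives mu = 8. Corank 1: A-series; mu = 8 gives A_8.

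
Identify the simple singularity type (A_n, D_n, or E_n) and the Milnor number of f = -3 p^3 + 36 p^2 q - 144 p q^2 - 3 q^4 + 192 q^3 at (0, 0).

Type E6, Milnor number mu = 6.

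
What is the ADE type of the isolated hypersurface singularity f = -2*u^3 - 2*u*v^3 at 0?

The Hessian of f at 0 has rank 0. Corank 2; j^3 = -2*u^3 is a perfect cube, so E-series; the 4-jet and mu = 7 give E_7.

E_{7}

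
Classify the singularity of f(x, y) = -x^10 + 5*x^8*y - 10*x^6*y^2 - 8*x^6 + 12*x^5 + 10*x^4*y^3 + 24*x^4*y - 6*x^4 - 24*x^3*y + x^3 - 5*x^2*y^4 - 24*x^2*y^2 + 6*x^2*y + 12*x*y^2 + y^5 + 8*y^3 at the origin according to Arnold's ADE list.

E_8

The Hessian of f at 0 has rank 0. Corank 2; j^3 = (x + 2*y)^3 is a perfect cube, so E-series; the 5-jet and mu = 8 give E_8.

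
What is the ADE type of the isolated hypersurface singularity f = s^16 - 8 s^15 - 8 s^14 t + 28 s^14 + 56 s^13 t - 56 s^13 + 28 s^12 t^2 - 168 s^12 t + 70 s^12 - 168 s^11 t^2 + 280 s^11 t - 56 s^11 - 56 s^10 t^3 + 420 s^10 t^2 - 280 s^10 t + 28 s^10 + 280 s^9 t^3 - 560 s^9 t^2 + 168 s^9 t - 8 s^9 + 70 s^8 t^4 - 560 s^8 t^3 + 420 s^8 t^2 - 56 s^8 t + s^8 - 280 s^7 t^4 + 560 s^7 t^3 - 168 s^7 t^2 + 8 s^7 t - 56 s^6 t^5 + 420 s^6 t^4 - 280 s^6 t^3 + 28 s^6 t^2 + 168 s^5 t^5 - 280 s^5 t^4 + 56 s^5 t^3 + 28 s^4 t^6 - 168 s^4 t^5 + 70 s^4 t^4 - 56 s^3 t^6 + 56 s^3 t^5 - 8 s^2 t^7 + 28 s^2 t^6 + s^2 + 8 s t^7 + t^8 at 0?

A_7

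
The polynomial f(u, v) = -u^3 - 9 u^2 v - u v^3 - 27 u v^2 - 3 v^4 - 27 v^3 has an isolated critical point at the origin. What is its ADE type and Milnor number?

Type E_7, Milnor number mu = 7.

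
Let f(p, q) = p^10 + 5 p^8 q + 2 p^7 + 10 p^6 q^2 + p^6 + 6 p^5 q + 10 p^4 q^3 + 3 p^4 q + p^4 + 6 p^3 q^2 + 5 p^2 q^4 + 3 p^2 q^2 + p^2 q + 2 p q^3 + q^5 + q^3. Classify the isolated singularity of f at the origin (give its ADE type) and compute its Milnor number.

Type D4, Milnor number mu = 4.

The Hessian of f at 0 is [[0, 0], [0, 0]] with rank 0, so corank 2. A Groebner basis of the Jacobian ideal J(f) in C{p,q} is {q^3, p^2 + 3*q^2, p*q}; counting standard monomials gives mu = 4. Corank 2; j^3 = q*(p^2 + q^2) splits into three distinct lines over C (the quadratic factor has nonzero discriminant), so D_4.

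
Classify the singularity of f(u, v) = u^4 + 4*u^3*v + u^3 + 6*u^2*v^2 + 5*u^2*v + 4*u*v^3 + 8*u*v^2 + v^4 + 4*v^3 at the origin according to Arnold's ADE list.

The Hessian of f at 0 is [[0, 0], [0, 0]] with rank 0, so corank 2. A Groebner basis of the Jacobian ideal J(f) in C{u,v} is {u*v^2 + u*v/2 + v^2, -u*v/4 + v^3 - v^2/2, u^2 + 3*u*v + 2*v^2}; counting standard monomials gives mu = 5. Corank 2; j^3 = (u + v)*(u + 2*v)^2 has shape L^2 M (L != M), so D-series; mu = 5 gives D_5.

D5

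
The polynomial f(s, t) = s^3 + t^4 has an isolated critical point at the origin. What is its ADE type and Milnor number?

Type E_{6}, Milnor number mu = 6.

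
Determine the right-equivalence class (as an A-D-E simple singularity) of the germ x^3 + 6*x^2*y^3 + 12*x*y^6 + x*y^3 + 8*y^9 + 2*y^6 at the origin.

The Hessian of f at 0 is [[0, 0], [0, 0]] with rank 0, so corank 2. A Groebner basis of the Jacobian ideal J(f) in C{x,y} is {x^3, x*y^2, 3*x^2 + y^3}; counting standard monomials gives mu = 7. Corank 2; j^3 = x^3 is a perfect cube, so E-series; the 4-jet and mu = 7 give E_7.

E7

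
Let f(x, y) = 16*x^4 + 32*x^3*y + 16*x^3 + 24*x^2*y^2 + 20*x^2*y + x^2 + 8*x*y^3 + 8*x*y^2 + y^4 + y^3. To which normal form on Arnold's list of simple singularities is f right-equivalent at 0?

A_2

The Hessian of f at 0 has rank 1. Corank 1: A-series; mu = 2 gives A_2.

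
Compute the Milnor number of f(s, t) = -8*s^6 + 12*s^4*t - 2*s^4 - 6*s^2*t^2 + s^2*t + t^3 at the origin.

4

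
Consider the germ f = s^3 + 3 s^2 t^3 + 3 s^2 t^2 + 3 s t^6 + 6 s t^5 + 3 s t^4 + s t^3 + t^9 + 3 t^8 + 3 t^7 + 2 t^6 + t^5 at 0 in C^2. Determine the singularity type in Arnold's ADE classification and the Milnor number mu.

The Hessian of f at 0 has rank 0. Corank 2; j^3 = s^3 is a perfect cube, so E-series; the 4-jet and mu = 7 give E_7.

Type E7, Milnor number mu = 7.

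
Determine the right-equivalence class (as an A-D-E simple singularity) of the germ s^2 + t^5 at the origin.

A4

The Hessian of f at 0 has rank 1. Corank 1: A-series; mu = 4 gives A_4.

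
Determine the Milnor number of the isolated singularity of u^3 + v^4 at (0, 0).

The Hessian of f at 0 has rank 0. Corank 2; j^3 = u^3 is a perfect cube, so E-series; the 4-jet and mu = 6 give E_6.

6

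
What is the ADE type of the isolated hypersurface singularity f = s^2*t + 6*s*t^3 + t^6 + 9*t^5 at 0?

D7

The Hessian of f at 0 is [[0, 0], [0, 0]] with rank 0, so corank 2. A Groebner basis of the Jacobian ideal J(f) in C{s,t} is {s^3, s^2*t + 3*s^2/2 + 9*s*t^2/2, s*t/3 + t^3}; counting standard monomials gives mu = 7. Corank 2; j^3 = s^2*t has shape L^2 M (L != M), so D-series; mu = 7 gives D_7.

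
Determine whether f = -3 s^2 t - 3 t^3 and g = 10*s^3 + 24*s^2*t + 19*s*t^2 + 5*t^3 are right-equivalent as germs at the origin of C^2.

Yes.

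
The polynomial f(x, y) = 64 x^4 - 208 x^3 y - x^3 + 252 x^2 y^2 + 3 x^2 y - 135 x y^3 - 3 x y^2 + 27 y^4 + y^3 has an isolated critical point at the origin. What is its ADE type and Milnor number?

Type E7, Milnor number mu = 7.

The Hessian of f at 0 is [[0, 0], [0, 0]] with rank 0, so corank 2. A Groebner basis of the Jacobian ideal J(f) in C{x,y} is {3*x^2/16 - 3*x*y/8 + y^4 - y^3/16 + 3*y^2/16, x^3 - 21*x^2/16 + 21*x*y/8 - 9*y^3/16 - 21*y^2/16, x^2*y - 15*x^2/16 + 15*x*y/8 - 11*y^3/16 - 15*y^2/16, -x^2/2 + x*y^2 + x*y - 5*y^3/6 - y^2/2}; counting standard monomials gives mu = 7. Corank 2; j^3 = -(x - y)^3 is a perfect cube, so E-series; the 4-jet and mu = 7 give E_7.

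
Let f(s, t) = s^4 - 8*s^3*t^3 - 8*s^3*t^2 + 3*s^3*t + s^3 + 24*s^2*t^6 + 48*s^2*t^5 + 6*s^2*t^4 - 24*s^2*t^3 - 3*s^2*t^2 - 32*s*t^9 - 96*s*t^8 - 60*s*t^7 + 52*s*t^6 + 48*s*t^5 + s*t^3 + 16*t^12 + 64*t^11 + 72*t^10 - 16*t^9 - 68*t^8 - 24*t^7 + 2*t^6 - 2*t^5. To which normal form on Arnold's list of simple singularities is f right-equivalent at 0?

The Hessian of f at 0 has rank 0. Corank 2; j^3 = s^3 is a perfect cube, so E-series; the 4-jet and mu = 7 give E_7.

E7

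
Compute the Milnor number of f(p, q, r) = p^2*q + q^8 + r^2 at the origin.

The Hessian of f at 0 has rank 1. Corank 2; j^3 = p^2*q has shape L^2 M (L != M), so D-series; mu = 9 gives D_9.

9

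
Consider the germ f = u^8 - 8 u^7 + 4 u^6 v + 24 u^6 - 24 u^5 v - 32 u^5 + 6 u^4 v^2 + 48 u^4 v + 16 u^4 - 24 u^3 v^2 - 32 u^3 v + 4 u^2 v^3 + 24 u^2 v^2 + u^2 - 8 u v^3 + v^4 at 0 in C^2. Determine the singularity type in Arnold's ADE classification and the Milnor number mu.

The Hessian of f at 0 has rank 1. Corank 1: A-series; mu = 3 gives A_3.

Type A_{3}, Milnor number mu = 3.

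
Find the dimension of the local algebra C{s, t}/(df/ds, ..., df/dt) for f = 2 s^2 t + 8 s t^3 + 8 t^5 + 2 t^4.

The Hessian of f at 0 has rank 0. Corank 2; j^3 = 2*s^2*t has shape L^2 M (L != M), so D-series; mu = 5 gives D_5.

5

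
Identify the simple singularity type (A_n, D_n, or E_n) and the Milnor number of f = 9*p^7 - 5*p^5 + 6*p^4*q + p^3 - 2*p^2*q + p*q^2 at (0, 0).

Type D_6, Milnor number mu = 6.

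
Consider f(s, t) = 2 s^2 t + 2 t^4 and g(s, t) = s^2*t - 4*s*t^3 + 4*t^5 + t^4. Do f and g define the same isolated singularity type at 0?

The Hessian of f at 0 is [[0, 0], [0, 0]] with rank 0, so corank 2. A Groebner basis of the Jacobian ideal J(f) in C{s,t} is {s^3, s^2/4 + t^3, s*t}; counting standard monomials gives mu = 5. Corank 2; j^3 = 2*s^2*t has shape L^2 M (L != M), so D-series; mu = 5 gives D_5. The Hessian of g at 0 is [[0, 0], [0, 0]] with rank 0, so corank 2. A Groebner basis of the Jacobian ideal J(g) in C{s,t} is {s*t^2, -s*t/2 + t^3, s^2 + 2*s*t}; counting standard monomials gives mu = 5. Corank 2; j^3 = s^2*t has shape L^2 M (L != M), so D-series; mu = 5 gives D_5. Both have type D_5, hence right-equivalent.

Yes.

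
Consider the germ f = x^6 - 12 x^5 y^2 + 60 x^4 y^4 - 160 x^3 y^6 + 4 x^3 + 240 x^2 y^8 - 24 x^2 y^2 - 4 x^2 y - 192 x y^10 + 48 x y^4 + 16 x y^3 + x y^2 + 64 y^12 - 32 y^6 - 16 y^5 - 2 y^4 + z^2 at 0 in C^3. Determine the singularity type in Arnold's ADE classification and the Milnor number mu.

The Hessian of f at 0 is [[0, 0, 0], [0, 0, 0], [0, 0, 2]] with rank 1, so corank 2. A Groebner basis of the Jacobian ideal J(f) in C{x,y,z} is {-x^2/4 + x*y/8 + y^4 + y^3/4, x^3 - 3*x^2/8 - 1021*x*y/16 + 513*y^3/4 + 32*y^2, x^2*y - x^2/2 - 509*x*y/12 + 1027*y^3/12 + 64*y^2/3, -x^2/2 + x*y^2 + x*y/4, z}; counting standard monomials gives mu = 7. Corank 2; j^3 = x*(2*x - y)^2 has shape L^2 M (L != M), so D-series; mu = 7 gives D_7.

Type D7, Milnor number mu = 7.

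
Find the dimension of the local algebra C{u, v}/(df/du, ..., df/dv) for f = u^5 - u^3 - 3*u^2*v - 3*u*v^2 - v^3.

The Hessian of f at 0 has rank 0. Corank 2; j^3 = -(u + v)^3 is a perfect cube, so E-series; the 5-jet and mu = 8 give E_8.

8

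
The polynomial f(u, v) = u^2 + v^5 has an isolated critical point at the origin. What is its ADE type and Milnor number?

Type A_4, Milnor number mu = 4.

The Hessian of f at 0 is [[2, 0], [0, 0]] with rank 1, so corank 1. A Groebner basis of the Jacobian ideal J(f) in C{u,v} is {v^4, u}; counting standard monomials gives mu = 4. Corank 1: A-series; mu = 4 gives A_4.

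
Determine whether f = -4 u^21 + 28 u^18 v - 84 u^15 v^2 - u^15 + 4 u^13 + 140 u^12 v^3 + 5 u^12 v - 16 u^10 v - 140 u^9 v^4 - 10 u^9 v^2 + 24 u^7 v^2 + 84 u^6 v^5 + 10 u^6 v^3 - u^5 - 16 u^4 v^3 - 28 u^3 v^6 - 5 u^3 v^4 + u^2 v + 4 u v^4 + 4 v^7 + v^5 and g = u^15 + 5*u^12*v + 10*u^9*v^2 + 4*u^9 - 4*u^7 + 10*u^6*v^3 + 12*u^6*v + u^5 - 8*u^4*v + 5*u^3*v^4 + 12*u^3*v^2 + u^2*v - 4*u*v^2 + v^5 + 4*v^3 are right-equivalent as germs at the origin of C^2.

The Hessian of f at 0 has rank 0. Corank 2; j^3 = u^2*v has shape L^2 M (L != M), so D-series; mu = 6 gives D_6. The Hessian of g at 0 has rank 0. Corank 2; j^3 = v*(u - 2*v)^2 has shape L^2 M (L != M), so D-series; mu = 6 gives D_6. Both have type D_6, hence right-equivalent.

Yes.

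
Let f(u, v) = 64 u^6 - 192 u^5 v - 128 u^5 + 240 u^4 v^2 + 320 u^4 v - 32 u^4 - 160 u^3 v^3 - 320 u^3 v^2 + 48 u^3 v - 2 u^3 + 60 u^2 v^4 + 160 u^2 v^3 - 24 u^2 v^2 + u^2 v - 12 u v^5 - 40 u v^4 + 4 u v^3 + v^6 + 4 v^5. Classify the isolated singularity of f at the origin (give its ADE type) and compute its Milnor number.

Type D_7, Milnor number mu = 7.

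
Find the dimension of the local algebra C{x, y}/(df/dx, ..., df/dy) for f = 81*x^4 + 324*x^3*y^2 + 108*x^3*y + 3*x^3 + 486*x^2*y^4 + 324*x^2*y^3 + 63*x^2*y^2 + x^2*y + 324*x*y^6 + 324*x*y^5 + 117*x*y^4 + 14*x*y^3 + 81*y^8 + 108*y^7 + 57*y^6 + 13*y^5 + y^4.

The Hessian of f at 0 is [[0, 0], [0, 0]] with rank 0, so corank 2. A Groebner basis of the Jacobian ideal J(f) in C{x,y} is {x*y^2, -x*y/11 + y^3, x^2 + 4*x*y/11}; counting standard monomials gives mu = 5. Corank 2; j^3 = x^2*(3*x + y) has shape L^2 M (L != M), so D-series; mu = 5 gives D_5.

5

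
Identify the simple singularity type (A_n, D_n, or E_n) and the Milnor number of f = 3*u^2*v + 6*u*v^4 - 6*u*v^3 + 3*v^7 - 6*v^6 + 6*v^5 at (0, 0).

The Hessian of f at 0 is [[0, 0], [0, 0]] with rank 0, so corank 2. A Groebner basis of the Jacobian ideal J(f) in C{u,v} is {u^3, u^2*v, u^2/4 + u*v^2, u^2/4 - u*v + v^3}; counting standard monomials gives mu = 6. Corank 2; j^3 = 3*u^2*v has shape L^2 M (L != M), so D-series; mu = 6 gives D_6.

Type D6, Milnor number mu = 6.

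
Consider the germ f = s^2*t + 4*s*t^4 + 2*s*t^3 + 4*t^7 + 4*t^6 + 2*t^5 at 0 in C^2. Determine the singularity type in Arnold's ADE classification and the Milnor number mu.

The Hessian of f at 0 has rank 0. Corank 2; j^3 = s^2*t has shape L^2 M (L != M), so D-series; mu = 6 gives D_6.

Type D_{6}, Milnor number mu = 6.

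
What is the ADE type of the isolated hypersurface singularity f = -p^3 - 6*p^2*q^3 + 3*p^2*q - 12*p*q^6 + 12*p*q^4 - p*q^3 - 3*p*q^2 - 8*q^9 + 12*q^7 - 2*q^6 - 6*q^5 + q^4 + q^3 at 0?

The Hessian of f at 0 is [[0, 0], [0, 0]] with rank 0, so corank 2. A Groebner basis of the Jacobian ideal J(f) in C{p,q} is {p^3 - 3*p^2*q - 6*p^2 + 12*p*q - 6*q^2, 3*p^2 + p*q^2 - 6*p*q + 3*q^2, 3*p^2 - 6*p*q + q^3 + 3*q^2}; counting standard monomials gives mu = 7. Corank 2; j^3 = -(p - q)^3 is a perfect cube, so E-series; the 4-jet and mu = 7 give E_7.

E_7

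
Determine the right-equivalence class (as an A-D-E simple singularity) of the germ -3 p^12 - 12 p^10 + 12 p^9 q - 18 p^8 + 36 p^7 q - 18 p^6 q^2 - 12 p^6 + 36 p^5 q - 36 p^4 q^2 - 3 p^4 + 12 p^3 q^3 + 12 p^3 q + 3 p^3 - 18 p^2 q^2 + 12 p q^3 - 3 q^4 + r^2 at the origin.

The Hessian of f at 0 is [[0, 0, 0], [0, 0, 0], [0, 0, 2]] with rank 1, so corank 2. A Groebner basis of the Jacobian ideal J(f) in C{p,q,r} is {q^4, p*q^2 - q^3/3, p^2, r}; counting standard monomials gives mu = 6. Corank 2; j^3 = 3*p^3 is a perfect cube, so E-series; the 4-jet and mu = 6 give E_6.

E_6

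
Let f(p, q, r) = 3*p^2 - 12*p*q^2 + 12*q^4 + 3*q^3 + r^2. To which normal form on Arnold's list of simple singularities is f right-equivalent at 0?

A2

The Hessian of f at 0 has rank 2. Corank 1: A-series; mu = 2 gives A_2.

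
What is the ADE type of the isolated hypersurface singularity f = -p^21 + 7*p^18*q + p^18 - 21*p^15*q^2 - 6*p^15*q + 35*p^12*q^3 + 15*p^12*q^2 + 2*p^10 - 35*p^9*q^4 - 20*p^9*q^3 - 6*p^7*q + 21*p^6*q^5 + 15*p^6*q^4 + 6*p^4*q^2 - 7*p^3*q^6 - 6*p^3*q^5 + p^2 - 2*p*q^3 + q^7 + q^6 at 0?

The Hessian of f at 0 is [[2, 0], [0, 0]] with rank 1, so corank 1. A Groebner basis of the Jacobian ideal J(f) in C{p,q} is {-p + q^3, p^2}; counting standard monomials gives mu = 6. Corank 1: A-series; mu = 6 gives A_6.

A6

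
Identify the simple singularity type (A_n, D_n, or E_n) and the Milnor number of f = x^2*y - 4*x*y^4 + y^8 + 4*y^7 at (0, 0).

Type D_9, Milnor number mu = 9.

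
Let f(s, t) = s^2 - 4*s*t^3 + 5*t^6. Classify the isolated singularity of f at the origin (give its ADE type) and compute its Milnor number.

Type A_{5}, Milnor number mu = 5.

The Hessian of f at 0 is [[2, 0], [0, 0]] with rank 1, so corank 1. A Groebner basis of the Jacobian ideal J(f) in C{s,t} is {s*t^2, -s/2 + t^3, s^2}; counting standard monomials gives mu = 5. Corank 1: A-series; mu = 5 gives A_5.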